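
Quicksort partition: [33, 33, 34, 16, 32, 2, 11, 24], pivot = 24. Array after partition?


Elements <= 24 go left of pivot.
Result: [16, 2, 11, 24, 32, 33, 34, 33], pivot at index 3


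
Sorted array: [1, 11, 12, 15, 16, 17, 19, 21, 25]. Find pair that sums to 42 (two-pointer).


Two pointers: lo=0, hi=8
Found pair: (17, 25) summing to 42


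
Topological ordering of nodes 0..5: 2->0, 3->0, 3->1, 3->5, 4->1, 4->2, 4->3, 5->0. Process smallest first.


Kahn's algorithm, process smallest node first
Order: [4, 2, 3, 1, 5, 0]


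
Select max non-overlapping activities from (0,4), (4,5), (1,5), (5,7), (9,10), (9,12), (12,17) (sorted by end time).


Greedy: pick earliest-ending, then skip overlaps.
Selected (5 activities): [(0, 4), (4, 5), (5, 7), (9, 10), (12, 17)]


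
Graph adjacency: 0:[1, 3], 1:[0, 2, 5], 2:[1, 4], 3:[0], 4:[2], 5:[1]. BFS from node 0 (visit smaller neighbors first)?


BFS queue: start with [0]
Visit order: [0, 1, 3, 2, 5, 4]


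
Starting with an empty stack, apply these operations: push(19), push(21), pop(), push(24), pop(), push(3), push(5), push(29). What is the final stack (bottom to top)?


push(19) -> [19]
push(21) -> [19, 21]
pop() returns 21 -> [19]
push(24) -> [19, 24]
pop() returns 24 -> [19]
push(3) -> [19, 3]
push(5) -> [19, 3, 5]
push(29) -> [19, 3, 5, 29]
Final stack (bottom to top): [19, 3, 5, 29]


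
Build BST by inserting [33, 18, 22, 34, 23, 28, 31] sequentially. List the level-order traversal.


Root = 33; build tree by BST insertion.
Level-Order traversal: [33, 18, 34, 22, 23, 28, 31]


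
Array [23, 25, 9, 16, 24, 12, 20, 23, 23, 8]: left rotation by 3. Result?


Left rotate by 3: [16, 24, 12, 20, 23, 23, 8, 23, 25, 9]


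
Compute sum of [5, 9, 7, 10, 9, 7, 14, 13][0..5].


Prefix sums: [0, 5, 14, 21, 31, 40, 47, 61, 74]
Sum[0..5] = prefix[6] - prefix[0] = 47 - 0 = 47


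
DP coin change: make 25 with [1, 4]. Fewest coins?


dp[0]=0; dp[i]=1+min(dp[i-c] for c in coins)
...dp[20]=5, dp[21]=6, dp[22]=7, dp[23]=8, dp[24]=6, dp[25]=7
Minimum coins for 25 = 7


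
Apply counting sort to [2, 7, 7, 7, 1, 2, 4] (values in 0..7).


Count array: [0, 1, 2, 0, 1, 0, 0, 3]
Reconstruct: [1, 2, 2, 4, 7, 7, 7]


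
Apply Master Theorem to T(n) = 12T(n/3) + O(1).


a=12, b=3, c=0. log_3(12)=2.262 > c=0. Case 1: O(n^log_b(a)) = O(n^2.262)
Complexity: O(n^2.262)


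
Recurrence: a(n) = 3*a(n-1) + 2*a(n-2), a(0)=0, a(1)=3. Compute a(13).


Build bottom-up:
...a(11)=851001, a(12)=3030885, a(13)=3*3030885+2*851001=10794657


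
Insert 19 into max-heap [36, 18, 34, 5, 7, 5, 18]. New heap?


Append 19: [36, 18, 34, 5, 7, 5, 18, 19]
Bubble up: swap idx 7(19) with idx 3(5); swap idx 3(19) with idx 1(18)
Result: [36, 19, 34, 18, 7, 5, 18, 5]


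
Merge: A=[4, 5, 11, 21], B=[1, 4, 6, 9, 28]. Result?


Compare heads, take smaller each step.
Merged: [1, 4, 4, 5, 6, 9, 11, 21, 28]


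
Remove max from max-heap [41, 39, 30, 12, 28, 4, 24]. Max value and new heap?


Max = 41
Replace root with last, heapify down
Resulting heap: [39, 28, 30, 12, 24, 4]


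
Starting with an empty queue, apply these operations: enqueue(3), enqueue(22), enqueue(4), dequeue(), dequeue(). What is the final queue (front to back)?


enqueue(3) -> [3]
enqueue(22) -> [3, 22]
enqueue(4) -> [3, 22, 4]
dequeue() returns 3 -> [22, 4]
dequeue() returns 22 -> [4]
Final queue (front to back): [4]


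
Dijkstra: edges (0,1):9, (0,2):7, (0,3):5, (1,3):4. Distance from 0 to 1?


Dijkstra from 0:
Distances: {0: 0, 1: 9, 2: 7, 3: 5}
Shortest distance to 1 = 9, path = [0, 1]


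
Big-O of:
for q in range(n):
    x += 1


Per nesting level: O(n) = O(n)
Complexity: O(n)


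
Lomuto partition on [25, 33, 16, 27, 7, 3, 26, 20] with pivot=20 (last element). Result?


Elements <= 20 go left of pivot.
Result: [16, 7, 3, 20, 33, 25, 26, 27], pivot at index 3


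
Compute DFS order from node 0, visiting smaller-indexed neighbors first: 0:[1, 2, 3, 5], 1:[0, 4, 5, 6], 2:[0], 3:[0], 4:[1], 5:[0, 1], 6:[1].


DFS stack-based: start with [0]
Visit order: [0, 1, 4, 5, 6, 2, 3]


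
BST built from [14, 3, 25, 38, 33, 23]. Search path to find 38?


BST root = 14
Search for 38: compare at each node
Path: [14, 25, 38]


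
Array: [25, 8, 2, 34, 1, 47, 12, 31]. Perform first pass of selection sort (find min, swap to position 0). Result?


After one pass: [1, 8, 2, 34, 25, 47, 12, 31]


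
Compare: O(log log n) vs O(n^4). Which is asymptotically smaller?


double-logarithmic grows slower than quartic
O(log log n) is asymptotically smaller; O(n^4) grows faster


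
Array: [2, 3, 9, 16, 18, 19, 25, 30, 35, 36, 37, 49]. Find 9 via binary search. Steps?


Search for 9:
[0,11] mid=5 arr[5]=19
[0,4] mid=2 arr[2]=9
Total: 2 comparisons


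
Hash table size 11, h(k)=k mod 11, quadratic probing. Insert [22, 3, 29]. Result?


Insertions: 22->slot 0; 3->slot 3; 29->slot 7
Table: [22, None, None, 3, None, None, None, 29, None, None, None]


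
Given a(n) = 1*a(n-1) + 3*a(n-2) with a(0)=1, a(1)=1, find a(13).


Build bottom-up:
...a(11)=6160, a(12)=14209, a(13)=1*14209+3*6160=32689


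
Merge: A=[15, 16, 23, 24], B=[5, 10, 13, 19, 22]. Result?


Compare heads, take smaller each step.
Merged: [5, 10, 13, 15, 16, 19, 22, 23, 24]


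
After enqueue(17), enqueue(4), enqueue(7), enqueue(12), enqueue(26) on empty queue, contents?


enqueue(17) -> [17]
enqueue(4) -> [17, 4]
enqueue(7) -> [17, 4, 7]
enqueue(12) -> [17, 4, 7, 12]
enqueue(26) -> [17, 4, 7, 12, 26]
Final queue (front to back): [17, 4, 7, 12, 26]


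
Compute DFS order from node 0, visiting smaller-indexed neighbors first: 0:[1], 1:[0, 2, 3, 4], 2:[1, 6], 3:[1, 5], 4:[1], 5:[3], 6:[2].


DFS stack-based: start with [0]
Visit order: [0, 1, 2, 6, 3, 5, 4]


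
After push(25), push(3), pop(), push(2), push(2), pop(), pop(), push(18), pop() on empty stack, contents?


push(25) -> [25]
push(3) -> [25, 3]
pop() returns 3 -> [25]
push(2) -> [25, 2]
push(2) -> [25, 2, 2]
pop() returns 2 -> [25, 2]
pop() returns 2 -> [25]
push(18) -> [25, 18]
pop() returns 18 -> [25]
Final stack (bottom to top): [25]


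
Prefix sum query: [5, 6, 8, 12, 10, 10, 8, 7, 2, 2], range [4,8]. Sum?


Prefix sums: [0, 5, 11, 19, 31, 41, 51, 59, 66, 68, 70]
Sum[4..8] = prefix[9] - prefix[4] = 68 - 31 = 37


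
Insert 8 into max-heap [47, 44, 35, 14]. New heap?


Append 8: [47, 44, 35, 14, 8]
Bubble up: no swaps needed
Result: [47, 44, 35, 14, 8]


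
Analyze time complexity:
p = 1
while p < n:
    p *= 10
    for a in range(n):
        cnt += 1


Per nesting level: O(log n) * O(n) = O(n log n)
Complexity: O(n log n)


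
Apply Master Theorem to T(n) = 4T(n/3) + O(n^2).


a=4, b=3, c=2. log_3(4)=1.262 < c=2. Case 3: O(n^c) = O(n^2)
Complexity: O(n^2)


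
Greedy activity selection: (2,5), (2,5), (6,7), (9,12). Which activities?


Greedy: pick earliest-ending, then skip overlaps.
Selected (3 activities): [(2, 5), (6, 7), (9, 12)]


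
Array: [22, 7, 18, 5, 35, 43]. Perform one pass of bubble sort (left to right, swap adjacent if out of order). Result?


After one pass: [7, 18, 5, 22, 35, 43]


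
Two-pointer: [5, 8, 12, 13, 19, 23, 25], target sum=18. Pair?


Two pointers: lo=0, hi=6
Found pair: (5, 13) summing to 18


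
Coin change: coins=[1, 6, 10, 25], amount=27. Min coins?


dp[0]=0; dp[i]=1+min(dp[i-c] for c in coins)
...dp[22]=3, dp[23]=4, dp[24]=4, dp[25]=1, dp[26]=2, dp[27]=3
Minimum coins for 27 = 3


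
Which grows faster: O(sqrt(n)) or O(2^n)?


sublinear grows slower than exponential
O(sqrt(n)) is asymptotically smaller; O(2^n) grows faster


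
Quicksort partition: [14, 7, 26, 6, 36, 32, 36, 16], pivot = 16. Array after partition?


Elements <= 16 go left of pivot.
Result: [14, 7, 6, 16, 36, 32, 36, 26], pivot at index 3


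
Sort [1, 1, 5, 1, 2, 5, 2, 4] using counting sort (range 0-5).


Count array: [0, 3, 2, 0, 1, 2]
Reconstruct: [1, 1, 1, 2, 2, 4, 5, 5]


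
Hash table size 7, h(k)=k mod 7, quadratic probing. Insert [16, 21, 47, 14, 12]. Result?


Insertions: 16->slot 2; 21->slot 0; 47->slot 5; 14->slot 1; 12->slot 6
Table: [21, 14, 16, None, None, 47, 12]


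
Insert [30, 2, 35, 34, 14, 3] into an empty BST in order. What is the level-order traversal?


Root = 30; build tree by BST insertion.
Level-Order traversal: [30, 2, 35, 14, 34, 3]


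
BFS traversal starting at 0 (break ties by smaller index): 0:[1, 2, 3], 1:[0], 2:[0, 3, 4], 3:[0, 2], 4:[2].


BFS queue: start with [0]
Visit order: [0, 1, 2, 3, 4]


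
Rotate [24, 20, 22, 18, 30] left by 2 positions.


Left rotate by 2: [22, 18, 30, 24, 20]


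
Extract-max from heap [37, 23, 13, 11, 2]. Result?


Max = 37
Replace root with last, heapify down
Resulting heap: [23, 11, 13, 2]


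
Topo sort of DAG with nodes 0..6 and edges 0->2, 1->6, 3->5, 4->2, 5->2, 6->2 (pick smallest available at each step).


Kahn's algorithm, process smallest node first
Order: [0, 1, 3, 4, 5, 6, 2]


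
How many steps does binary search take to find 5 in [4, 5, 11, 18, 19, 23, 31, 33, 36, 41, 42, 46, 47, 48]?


Search for 5:
[0,13] mid=6 arr[6]=31
[0,5] mid=2 arr[2]=11
[0,1] mid=0 arr[0]=4
[1,1] mid=1 arr[1]=5
Total: 4 comparisons


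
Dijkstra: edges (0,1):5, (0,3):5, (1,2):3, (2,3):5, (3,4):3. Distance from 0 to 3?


Dijkstra from 0:
Distances: {0: 0, 1: 5, 2: 8, 3: 5, 4: 8}
Shortest distance to 3 = 5, path = [0, 3]


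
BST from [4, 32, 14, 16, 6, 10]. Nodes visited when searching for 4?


BST root = 4
Search for 4: compare at each node
Path: [4]


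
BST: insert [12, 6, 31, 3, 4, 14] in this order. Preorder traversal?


Root = 12; build tree by BST insertion.
Preorder traversal: [12, 6, 3, 4, 31, 14]


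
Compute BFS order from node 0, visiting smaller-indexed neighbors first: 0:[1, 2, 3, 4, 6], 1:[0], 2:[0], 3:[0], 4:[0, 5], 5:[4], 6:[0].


BFS queue: start with [0]
Visit order: [0, 1, 2, 3, 4, 6, 5]


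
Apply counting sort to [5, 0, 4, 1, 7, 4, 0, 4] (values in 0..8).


Count array: [2, 1, 0, 0, 3, 1, 0, 1, 0]
Reconstruct: [0, 0, 1, 4, 4, 4, 5, 7]


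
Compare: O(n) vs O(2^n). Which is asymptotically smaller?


linear grows slower than exponential
O(n) is asymptotically smaller; O(2^n) grows faster


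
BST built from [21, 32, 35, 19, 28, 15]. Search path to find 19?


BST root = 21
Search for 19: compare at each node
Path: [21, 19]


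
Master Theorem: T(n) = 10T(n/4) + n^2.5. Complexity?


a=10, b=4, c=2.5. log_4(10)=1.661 < c=2.5. Case 3: O(n^c) = O(n^2.500)
Complexity: O(n^2.500)


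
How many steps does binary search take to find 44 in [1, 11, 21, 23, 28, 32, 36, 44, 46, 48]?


Search for 44:
[0,9] mid=4 arr[4]=28
[5,9] mid=7 arr[7]=44
Total: 2 comparisons


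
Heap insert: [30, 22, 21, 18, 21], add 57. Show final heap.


Append 57: [30, 22, 21, 18, 21, 57]
Bubble up: swap idx 5(57) with idx 2(21); swap idx 2(57) with idx 0(30)
Result: [57, 22, 30, 18, 21, 21]


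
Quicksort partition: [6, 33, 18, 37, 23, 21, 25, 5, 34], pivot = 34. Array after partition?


Elements <= 34 go left of pivot.
Result: [6, 33, 18, 23, 21, 25, 5, 34, 37], pivot at index 7


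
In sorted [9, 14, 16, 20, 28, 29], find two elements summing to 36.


Two pointers: lo=0, hi=5
Found pair: (16, 20) summing to 36


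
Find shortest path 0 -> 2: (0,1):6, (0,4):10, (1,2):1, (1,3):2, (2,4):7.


Dijkstra from 0:
Distances: {0: 0, 1: 6, 2: 7, 3: 8, 4: 10}
Shortest distance to 2 = 7, path = [0, 1, 2]


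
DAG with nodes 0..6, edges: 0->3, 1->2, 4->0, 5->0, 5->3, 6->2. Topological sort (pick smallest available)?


Kahn's algorithm, process smallest node first
Order: [1, 4, 5, 0, 3, 6, 2]


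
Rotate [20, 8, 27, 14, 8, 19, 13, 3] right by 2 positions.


Right rotate by 2: [13, 3, 20, 8, 27, 14, 8, 19]


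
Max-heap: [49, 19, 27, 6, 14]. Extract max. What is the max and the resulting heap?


Max = 49
Replace root with last, heapify down
Resulting heap: [27, 19, 14, 6]


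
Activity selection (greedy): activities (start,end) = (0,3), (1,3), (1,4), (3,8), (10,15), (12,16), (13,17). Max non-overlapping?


Greedy: pick earliest-ending, then skip overlaps.
Selected (3 activities): [(0, 3), (3, 8), (10, 15)]


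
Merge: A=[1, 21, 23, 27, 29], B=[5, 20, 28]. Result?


Compare heads, take smaller each step.
Merged: [1, 5, 20, 21, 23, 27, 28, 29]


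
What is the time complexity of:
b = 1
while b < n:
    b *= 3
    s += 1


Per nesting level: O(log n) = O(log n)
Complexity: O(log n)


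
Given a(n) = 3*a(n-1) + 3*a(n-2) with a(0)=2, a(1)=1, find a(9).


Build bottom-up:
...a(7)=6345, a(8)=24057, a(9)=3*24057+3*6345=91206


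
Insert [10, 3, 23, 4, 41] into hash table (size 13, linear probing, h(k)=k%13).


Insertions: 10->slot 10; 3->slot 3; 23->slot 11; 4->slot 4; 41->slot 2
Table: [None, None, 41, 3, 4, None, None, None, None, None, 10, 23, None]


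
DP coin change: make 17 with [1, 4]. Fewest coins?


dp[0]=0; dp[i]=1+min(dp[i-c] for c in coins)
...dp[12]=3, dp[13]=4, dp[14]=5, dp[15]=6, dp[16]=4, dp[17]=5
Minimum coins for 17 = 5


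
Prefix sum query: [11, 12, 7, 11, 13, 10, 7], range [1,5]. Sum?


Prefix sums: [0, 11, 23, 30, 41, 54, 64, 71]
Sum[1..5] = prefix[6] - prefix[1] = 64 - 11 = 53


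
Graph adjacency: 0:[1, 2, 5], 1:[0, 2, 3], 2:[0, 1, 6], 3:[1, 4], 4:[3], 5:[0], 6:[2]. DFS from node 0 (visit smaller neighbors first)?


DFS stack-based: start with [0]
Visit order: [0, 1, 2, 6, 3, 4, 5]


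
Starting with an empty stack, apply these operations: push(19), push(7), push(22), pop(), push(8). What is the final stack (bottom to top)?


push(19) -> [19]
push(7) -> [19, 7]
push(22) -> [19, 7, 22]
pop() returns 22 -> [19, 7]
push(8) -> [19, 7, 8]
Final stack (bottom to top): [19, 7, 8]


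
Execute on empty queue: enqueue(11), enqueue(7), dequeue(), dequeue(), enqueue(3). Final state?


enqueue(11) -> [11]
enqueue(7) -> [11, 7]
dequeue() returns 11 -> [7]
dequeue() returns 7 -> []
enqueue(3) -> [3]
Final queue (front to back): [3]


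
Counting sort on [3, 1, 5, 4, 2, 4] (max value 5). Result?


Count array: [0, 1, 1, 1, 2, 1]
Reconstruct: [1, 2, 3, 4, 4, 5]


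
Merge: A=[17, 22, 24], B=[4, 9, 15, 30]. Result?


Compare heads, take smaller each step.
Merged: [4, 9, 15, 17, 22, 24, 30]


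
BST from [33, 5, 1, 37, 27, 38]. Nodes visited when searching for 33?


BST root = 33
Search for 33: compare at each node
Path: [33]


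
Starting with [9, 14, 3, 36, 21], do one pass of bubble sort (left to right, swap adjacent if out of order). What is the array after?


After one pass: [9, 3, 14, 21, 36]


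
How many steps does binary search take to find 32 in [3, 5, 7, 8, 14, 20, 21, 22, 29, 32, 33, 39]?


Search for 32:
[0,11] mid=5 arr[5]=20
[6,11] mid=8 arr[8]=29
[9,11] mid=10 arr[10]=33
[9,9] mid=9 arr[9]=32
Total: 4 comparisons


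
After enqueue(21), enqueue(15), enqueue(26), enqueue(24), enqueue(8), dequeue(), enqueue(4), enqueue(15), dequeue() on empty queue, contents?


enqueue(21) -> [21]
enqueue(15) -> [21, 15]
enqueue(26) -> [21, 15, 26]
enqueue(24) -> [21, 15, 26, 24]
enqueue(8) -> [21, 15, 26, 24, 8]
dequeue() returns 21 -> [15, 26, 24, 8]
enqueue(4) -> [15, 26, 24, 8, 4]
enqueue(15) -> [15, 26, 24, 8, 4, 15]
dequeue() returns 15 -> [26, 24, 8, 4, 15]
Final queue (front to back): [26, 24, 8, 4, 15]


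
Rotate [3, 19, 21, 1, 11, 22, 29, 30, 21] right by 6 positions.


Right rotate by 6: [1, 11, 22, 29, 30, 21, 3, 19, 21]


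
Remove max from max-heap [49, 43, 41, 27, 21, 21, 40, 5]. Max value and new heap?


Max = 49
Replace root with last, heapify down
Resulting heap: [43, 27, 41, 5, 21, 21, 40]


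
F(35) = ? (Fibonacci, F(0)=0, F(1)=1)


F(n)=F(n-1)+F(n-2)
...F(33)=3524578, F(34)=5702887, F(35)=9227465


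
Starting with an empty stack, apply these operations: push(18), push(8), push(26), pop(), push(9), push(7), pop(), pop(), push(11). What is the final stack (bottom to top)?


push(18) -> [18]
push(8) -> [18, 8]
push(26) -> [18, 8, 26]
pop() returns 26 -> [18, 8]
push(9) -> [18, 8, 9]
push(7) -> [18, 8, 9, 7]
pop() returns 7 -> [18, 8, 9]
pop() returns 9 -> [18, 8]
push(11) -> [18, 8, 11]
Final stack (bottom to top): [18, 8, 11]


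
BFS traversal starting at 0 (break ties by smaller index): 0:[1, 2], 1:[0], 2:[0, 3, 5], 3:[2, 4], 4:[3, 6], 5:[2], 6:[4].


BFS queue: start with [0]
Visit order: [0, 1, 2, 3, 5, 4, 6]


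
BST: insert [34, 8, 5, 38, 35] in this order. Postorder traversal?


Root = 34; build tree by BST insertion.
Postorder traversal: [5, 8, 35, 38, 34]


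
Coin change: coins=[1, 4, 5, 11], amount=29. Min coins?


dp[0]=0; dp[i]=1+min(dp[i-c] for c in coins)
...dp[24]=4, dp[25]=4, dp[26]=3, dp[27]=3, dp[28]=4, dp[29]=5
Minimum coins for 29 = 5


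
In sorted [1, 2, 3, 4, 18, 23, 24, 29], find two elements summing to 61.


Two pointers: lo=0, hi=7
No pair sums to 61


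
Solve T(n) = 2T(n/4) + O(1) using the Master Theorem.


a=2, b=4, c=0. log_4(2)=0.5 > c=0. Case 1: O(n^log_b(a)) = O(sqrt(n))
Complexity: O(sqrt(n))


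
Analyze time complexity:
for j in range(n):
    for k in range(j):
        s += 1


Per nesting level: O(n) * O(n) [triangular over j] = O(n^2)
Complexity: O(n^2)


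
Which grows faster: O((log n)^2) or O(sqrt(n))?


polylogarithmic grows slower than sublinear
O((log n)^2) is asymptotically smaller; O(sqrt(n)) grows faster


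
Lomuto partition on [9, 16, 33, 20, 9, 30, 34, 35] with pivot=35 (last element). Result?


Elements <= 35 go left of pivot.
Result: [9, 16, 33, 20, 9, 30, 34, 35], pivot at index 7


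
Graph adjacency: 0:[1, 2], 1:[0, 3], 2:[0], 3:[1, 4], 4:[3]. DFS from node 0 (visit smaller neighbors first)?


DFS stack-based: start with [0]
Visit order: [0, 1, 3, 4, 2]


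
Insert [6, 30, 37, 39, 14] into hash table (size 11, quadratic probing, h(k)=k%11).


Insertions: 6->slot 6; 30->slot 8; 37->slot 4; 39->slot 7; 14->slot 3
Table: [None, None, None, 14, 37, None, 6, 39, 30, None, None]


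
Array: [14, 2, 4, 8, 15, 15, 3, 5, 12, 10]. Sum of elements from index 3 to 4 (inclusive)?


Prefix sums: [0, 14, 16, 20, 28, 43, 58, 61, 66, 78, 88]
Sum[3..4] = prefix[5] - prefix[3] = 43 - 20 = 23


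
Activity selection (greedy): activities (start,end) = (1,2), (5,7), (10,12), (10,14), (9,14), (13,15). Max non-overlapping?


Greedy: pick earliest-ending, then skip overlaps.
Selected (4 activities): [(1, 2), (5, 7), (10, 12), (13, 15)]


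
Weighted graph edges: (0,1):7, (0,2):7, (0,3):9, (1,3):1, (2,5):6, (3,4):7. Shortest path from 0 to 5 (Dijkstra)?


Dijkstra from 0:
Distances: {0: 0, 1: 7, 2: 7, 3: 8, 4: 15, 5: 13}
Shortest distance to 5 = 13, path = [0, 2, 5]


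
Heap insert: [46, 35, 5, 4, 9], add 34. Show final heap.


Append 34: [46, 35, 5, 4, 9, 34]
Bubble up: swap idx 5(34) with idx 2(5)
Result: [46, 35, 34, 4, 9, 5]


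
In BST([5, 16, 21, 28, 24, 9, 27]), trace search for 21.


BST root = 5
Search for 21: compare at each node
Path: [5, 16, 21]


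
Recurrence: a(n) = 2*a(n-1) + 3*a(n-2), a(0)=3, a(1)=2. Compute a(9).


Build bottom-up:
...a(7)=2732, a(8)=8203, a(9)=2*8203+3*2732=24602


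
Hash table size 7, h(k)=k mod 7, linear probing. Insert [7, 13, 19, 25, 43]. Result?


Insertions: 7->slot 0; 13->slot 6; 19->slot 5; 25->slot 4; 43->slot 1
Table: [7, 43, None, None, 25, 19, 13]


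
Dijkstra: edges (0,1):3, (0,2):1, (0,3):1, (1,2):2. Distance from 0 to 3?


Dijkstra from 0:
Distances: {0: 0, 1: 3, 2: 1, 3: 1}
Shortest distance to 3 = 1, path = [0, 3]


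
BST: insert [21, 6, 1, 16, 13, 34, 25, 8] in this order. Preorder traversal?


Root = 21; build tree by BST insertion.
Preorder traversal: [21, 6, 1, 16, 13, 8, 34, 25]


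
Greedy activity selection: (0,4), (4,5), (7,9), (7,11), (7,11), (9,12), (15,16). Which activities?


Greedy: pick earliest-ending, then skip overlaps.
Selected (5 activities): [(0, 4), (4, 5), (7, 9), (9, 12), (15, 16)]


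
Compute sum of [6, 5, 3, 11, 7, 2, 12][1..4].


Prefix sums: [0, 6, 11, 14, 25, 32, 34, 46]
Sum[1..4] = prefix[5] - prefix[1] = 32 - 6 = 26


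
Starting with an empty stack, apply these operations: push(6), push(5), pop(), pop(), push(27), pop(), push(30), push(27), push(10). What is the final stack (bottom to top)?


push(6) -> [6]
push(5) -> [6, 5]
pop() returns 5 -> [6]
pop() returns 6 -> []
push(27) -> [27]
pop() returns 27 -> []
push(30) -> [30]
push(27) -> [30, 27]
push(10) -> [30, 27, 10]
Final stack (bottom to top): [30, 27, 10]


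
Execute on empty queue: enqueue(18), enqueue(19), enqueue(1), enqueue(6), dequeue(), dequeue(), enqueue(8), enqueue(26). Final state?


enqueue(18) -> [18]
enqueue(19) -> [18, 19]
enqueue(1) -> [18, 19, 1]
enqueue(6) -> [18, 19, 1, 6]
dequeue() returns 18 -> [19, 1, 6]
dequeue() returns 19 -> [1, 6]
enqueue(8) -> [1, 6, 8]
enqueue(26) -> [1, 6, 8, 26]
Final queue (front to back): [1, 6, 8, 26]


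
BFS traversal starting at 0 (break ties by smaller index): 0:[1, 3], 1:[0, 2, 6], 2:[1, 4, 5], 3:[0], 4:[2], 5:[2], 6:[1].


BFS queue: start with [0]
Visit order: [0, 1, 3, 2, 6, 4, 5]


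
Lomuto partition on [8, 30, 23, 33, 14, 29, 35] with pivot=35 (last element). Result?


Elements <= 35 go left of pivot.
Result: [8, 30, 23, 33, 14, 29, 35], pivot at index 6


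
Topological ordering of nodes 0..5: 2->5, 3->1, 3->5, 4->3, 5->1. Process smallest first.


Kahn's algorithm, process smallest node first
Order: [0, 2, 4, 3, 5, 1]


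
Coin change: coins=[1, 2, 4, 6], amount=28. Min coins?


dp[0]=0; dp[i]=1+min(dp[i-c] for c in coins)
...dp[23]=5, dp[24]=4, dp[25]=5, dp[26]=5, dp[27]=6, dp[28]=5
Minimum coins for 28 = 5


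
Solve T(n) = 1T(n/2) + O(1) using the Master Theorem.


a=1, b=2, c=0. log_2(1)=0 = c=0. Case 2: O(n^c log n) = O(log n)
Complexity: O(log n)


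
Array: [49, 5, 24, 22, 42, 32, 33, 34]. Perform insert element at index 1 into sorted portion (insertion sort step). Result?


After one pass: [5, 49, 24, 22, 42, 32, 33, 34]


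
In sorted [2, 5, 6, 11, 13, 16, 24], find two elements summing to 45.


Two pointers: lo=0, hi=6
No pair sums to 45


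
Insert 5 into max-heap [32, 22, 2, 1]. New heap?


Append 5: [32, 22, 2, 1, 5]
Bubble up: no swaps needed
Result: [32, 22, 2, 1, 5]


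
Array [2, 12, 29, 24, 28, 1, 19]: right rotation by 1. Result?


Right rotate by 1: [19, 2, 12, 29, 24, 28, 1]


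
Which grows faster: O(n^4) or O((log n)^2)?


polylogarithmic grows slower than quartic
O((log n)^2) is asymptotically smaller; O(n^4) grows faster


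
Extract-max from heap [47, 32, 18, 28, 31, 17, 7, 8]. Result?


Max = 47
Replace root with last, heapify down
Resulting heap: [32, 31, 18, 28, 8, 17, 7]


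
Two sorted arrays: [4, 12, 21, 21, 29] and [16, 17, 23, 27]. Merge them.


Compare heads, take smaller each step.
Merged: [4, 12, 16, 17, 21, 21, 23, 27, 29]


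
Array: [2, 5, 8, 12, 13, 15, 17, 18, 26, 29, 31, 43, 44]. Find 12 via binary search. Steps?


Search for 12:
[0,12] mid=6 arr[6]=17
[0,5] mid=2 arr[2]=8
[3,5] mid=4 arr[4]=13
[3,3] mid=3 arr[3]=12
Total: 4 comparisons


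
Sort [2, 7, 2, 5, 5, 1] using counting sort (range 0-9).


Count array: [0, 1, 2, 0, 0, 2, 0, 1, 0, 0]
Reconstruct: [1, 2, 2, 5, 5, 7]


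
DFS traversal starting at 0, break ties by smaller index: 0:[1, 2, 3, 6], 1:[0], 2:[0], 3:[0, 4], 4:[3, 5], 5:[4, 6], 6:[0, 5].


DFS stack-based: start with [0]
Visit order: [0, 1, 2, 3, 4, 5, 6]


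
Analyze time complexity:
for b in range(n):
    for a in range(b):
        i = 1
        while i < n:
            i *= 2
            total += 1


Per nesting level: O(n) * O(n) [triangular over b] * O(log n) = O(n^2 log n)
Complexity: O(n^2 log n)


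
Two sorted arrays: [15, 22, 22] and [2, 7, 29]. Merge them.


Compare heads, take smaller each step.
Merged: [2, 7, 15, 22, 22, 29]


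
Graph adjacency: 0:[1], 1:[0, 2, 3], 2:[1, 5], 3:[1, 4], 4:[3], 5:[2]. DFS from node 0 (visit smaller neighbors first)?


DFS stack-based: start with [0]
Visit order: [0, 1, 2, 5, 3, 4]


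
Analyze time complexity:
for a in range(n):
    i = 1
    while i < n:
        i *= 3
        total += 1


Per nesting level: O(n) * O(log n) = O(n log n)
Complexity: O(n log n)


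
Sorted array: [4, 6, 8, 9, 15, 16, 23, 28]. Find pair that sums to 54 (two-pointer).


Two pointers: lo=0, hi=7
No pair sums to 54


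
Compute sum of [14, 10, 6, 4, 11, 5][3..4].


Prefix sums: [0, 14, 24, 30, 34, 45, 50]
Sum[3..4] = prefix[5] - prefix[3] = 45 - 30 = 15


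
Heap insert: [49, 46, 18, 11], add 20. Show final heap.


Append 20: [49, 46, 18, 11, 20]
Bubble up: no swaps needed
Result: [49, 46, 18, 11, 20]


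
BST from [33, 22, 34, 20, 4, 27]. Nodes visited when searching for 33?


BST root = 33
Search for 33: compare at each node
Path: [33]


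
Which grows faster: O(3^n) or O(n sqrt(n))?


n^1.5 grows slower than exponential (base 3)
O(n sqrt(n)) is asymptotically smaller; O(3^n) grows faster


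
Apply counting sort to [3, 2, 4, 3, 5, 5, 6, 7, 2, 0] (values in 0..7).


Count array: [1, 0, 2, 2, 1, 2, 1, 1]
Reconstruct: [0, 2, 2, 3, 3, 4, 5, 5, 6, 7]


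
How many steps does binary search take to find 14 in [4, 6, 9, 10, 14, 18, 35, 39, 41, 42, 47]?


Search for 14:
[0,10] mid=5 arr[5]=18
[0,4] mid=2 arr[2]=9
[3,4] mid=3 arr[3]=10
[4,4] mid=4 arr[4]=14
Total: 4 comparisons


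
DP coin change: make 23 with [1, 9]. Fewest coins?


dp[0]=0; dp[i]=1+min(dp[i-c] for c in coins)
...dp[18]=2, dp[19]=3, dp[20]=4, dp[21]=5, dp[22]=6, dp[23]=7
Minimum coins for 23 = 7


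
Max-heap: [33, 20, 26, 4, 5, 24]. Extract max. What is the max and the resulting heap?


Max = 33
Replace root with last, heapify down
Resulting heap: [26, 20, 24, 4, 5]


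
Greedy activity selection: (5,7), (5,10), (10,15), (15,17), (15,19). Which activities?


Greedy: pick earliest-ending, then skip overlaps.
Selected (3 activities): [(5, 7), (10, 15), (15, 17)]


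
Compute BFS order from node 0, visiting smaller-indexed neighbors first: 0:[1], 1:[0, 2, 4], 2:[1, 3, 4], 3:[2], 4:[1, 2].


BFS queue: start with [0]
Visit order: [0, 1, 2, 4, 3]


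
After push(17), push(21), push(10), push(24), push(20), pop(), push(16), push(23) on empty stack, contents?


push(17) -> [17]
push(21) -> [17, 21]
push(10) -> [17, 21, 10]
push(24) -> [17, 21, 10, 24]
push(20) -> [17, 21, 10, 24, 20]
pop() returns 20 -> [17, 21, 10, 24]
push(16) -> [17, 21, 10, 24, 16]
push(23) -> [17, 21, 10, 24, 16, 23]
Final stack (bottom to top): [17, 21, 10, 24, 16, 23]


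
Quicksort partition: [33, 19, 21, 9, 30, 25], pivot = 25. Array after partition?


Elements <= 25 go left of pivot.
Result: [19, 21, 9, 25, 30, 33], pivot at index 3


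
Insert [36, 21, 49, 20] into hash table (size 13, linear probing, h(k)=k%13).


Insertions: 36->slot 10; 21->slot 8; 49->slot 11; 20->slot 7
Table: [None, None, None, None, None, None, None, 20, 21, None, 36, 49, None]


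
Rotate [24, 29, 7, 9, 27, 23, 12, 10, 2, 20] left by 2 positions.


Left rotate by 2: [7, 9, 27, 23, 12, 10, 2, 20, 24, 29]


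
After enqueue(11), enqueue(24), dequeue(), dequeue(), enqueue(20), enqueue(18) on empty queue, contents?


enqueue(11) -> [11]
enqueue(24) -> [11, 24]
dequeue() returns 11 -> [24]
dequeue() returns 24 -> []
enqueue(20) -> [20]
enqueue(18) -> [20, 18]
Final queue (front to back): [20, 18]


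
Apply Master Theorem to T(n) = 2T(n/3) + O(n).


a=2, b=3, c=1. log_3(2)=0.631 < c=1. Case 3: O(n^c) = O(n)
Complexity: O(n)


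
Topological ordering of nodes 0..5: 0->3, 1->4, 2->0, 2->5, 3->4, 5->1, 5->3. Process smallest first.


Kahn's algorithm, process smallest node first
Order: [2, 0, 5, 1, 3, 4]


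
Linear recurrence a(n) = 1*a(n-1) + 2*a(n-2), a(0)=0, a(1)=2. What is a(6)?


Build bottom-up:
...a(4)=10, a(5)=22, a(6)=1*22+2*10=42


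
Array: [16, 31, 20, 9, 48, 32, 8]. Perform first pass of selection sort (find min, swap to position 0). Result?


After one pass: [8, 31, 20, 9, 48, 32, 16]


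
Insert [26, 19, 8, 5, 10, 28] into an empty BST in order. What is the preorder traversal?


Root = 26; build tree by BST insertion.
Preorder traversal: [26, 19, 8, 5, 10, 28]


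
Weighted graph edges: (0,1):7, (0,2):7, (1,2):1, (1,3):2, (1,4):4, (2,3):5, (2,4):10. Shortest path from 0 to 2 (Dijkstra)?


Dijkstra from 0:
Distances: {0: 0, 1: 7, 2: 7, 3: 9, 4: 11}
Shortest distance to 2 = 7, path = [0, 2]


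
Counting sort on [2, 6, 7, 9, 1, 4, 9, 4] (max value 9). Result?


Count array: [0, 1, 1, 0, 2, 0, 1, 1, 0, 2]
Reconstruct: [1, 2, 4, 4, 6, 7, 9, 9]


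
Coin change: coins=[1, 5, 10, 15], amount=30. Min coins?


dp[0]=0; dp[i]=1+min(dp[i-c] for c in coins)
...dp[25]=2, dp[26]=3, dp[27]=4, dp[28]=5, dp[29]=6, dp[30]=2
Minimum coins for 30 = 2


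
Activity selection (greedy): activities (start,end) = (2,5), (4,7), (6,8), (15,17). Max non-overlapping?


Greedy: pick earliest-ending, then skip overlaps.
Selected (3 activities): [(2, 5), (6, 8), (15, 17)]


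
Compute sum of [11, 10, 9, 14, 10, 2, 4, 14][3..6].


Prefix sums: [0, 11, 21, 30, 44, 54, 56, 60, 74]
Sum[3..6] = prefix[7] - prefix[3] = 60 - 30 = 30


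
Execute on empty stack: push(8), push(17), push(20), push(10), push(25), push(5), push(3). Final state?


push(8) -> [8]
push(17) -> [8, 17]
push(20) -> [8, 17, 20]
push(10) -> [8, 17, 20, 10]
push(25) -> [8, 17, 20, 10, 25]
push(5) -> [8, 17, 20, 10, 25, 5]
push(3) -> [8, 17, 20, 10, 25, 5, 3]
Final stack (bottom to top): [8, 17, 20, 10, 25, 5, 3]


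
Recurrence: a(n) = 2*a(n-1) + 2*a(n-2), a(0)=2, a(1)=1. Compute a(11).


Build bottom-up:
...a(9)=6032, a(10)=16480, a(11)=2*16480+2*6032=45024


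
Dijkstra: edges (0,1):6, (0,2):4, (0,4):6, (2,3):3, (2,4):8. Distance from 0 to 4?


Dijkstra from 0:
Distances: {0: 0, 1: 6, 2: 4, 3: 7, 4: 6}
Shortest distance to 4 = 6, path = [0, 4]


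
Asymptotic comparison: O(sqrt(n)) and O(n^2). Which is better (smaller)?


sublinear grows slower than quadratic
O(sqrt(n)) is asymptotically smaller; O(n^2) grows faster


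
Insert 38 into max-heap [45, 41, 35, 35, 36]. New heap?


Append 38: [45, 41, 35, 35, 36, 38]
Bubble up: swap idx 5(38) with idx 2(35)
Result: [45, 41, 38, 35, 36, 35]


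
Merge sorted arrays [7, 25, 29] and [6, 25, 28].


Compare heads, take smaller each step.
Merged: [6, 7, 25, 25, 28, 29]


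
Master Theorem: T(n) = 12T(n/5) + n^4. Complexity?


a=12, b=5, c=4. log_5(12)=1.544 < c=4. Case 3: O(n^c) = O(n^4)
Complexity: O(n^4)


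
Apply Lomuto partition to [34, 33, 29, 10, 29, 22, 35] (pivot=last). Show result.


Elements <= 35 go left of pivot.
Result: [34, 33, 29, 10, 29, 22, 35], pivot at index 6


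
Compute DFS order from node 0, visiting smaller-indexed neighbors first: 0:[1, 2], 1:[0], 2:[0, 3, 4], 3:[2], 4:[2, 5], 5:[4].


DFS stack-based: start with [0]
Visit order: [0, 1, 2, 3, 4, 5]


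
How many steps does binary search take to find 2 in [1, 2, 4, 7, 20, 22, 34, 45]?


Search for 2:
[0,7] mid=3 arr[3]=7
[0,2] mid=1 arr[1]=2
Total: 2 comparisons


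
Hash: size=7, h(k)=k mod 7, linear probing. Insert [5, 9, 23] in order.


Insertions: 5->slot 5; 9->slot 2; 23->slot 3
Table: [None, None, 9, 23, None, 5, None]


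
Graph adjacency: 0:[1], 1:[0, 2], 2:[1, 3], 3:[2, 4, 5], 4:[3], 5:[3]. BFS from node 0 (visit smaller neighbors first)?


BFS queue: start with [0]
Visit order: [0, 1, 2, 3, 4, 5]


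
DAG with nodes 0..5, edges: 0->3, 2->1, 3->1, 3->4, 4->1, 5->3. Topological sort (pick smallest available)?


Kahn's algorithm, process smallest node first
Order: [0, 2, 5, 3, 4, 1]


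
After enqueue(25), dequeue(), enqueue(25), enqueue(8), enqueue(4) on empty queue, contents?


enqueue(25) -> [25]
dequeue() returns 25 -> []
enqueue(25) -> [25]
enqueue(8) -> [25, 8]
enqueue(4) -> [25, 8, 4]
Final queue (front to back): [25, 8, 4]


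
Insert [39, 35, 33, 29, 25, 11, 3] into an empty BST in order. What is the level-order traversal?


Root = 39; build tree by BST insertion.
Level-Order traversal: [39, 35, 33, 29, 25, 11, 3]


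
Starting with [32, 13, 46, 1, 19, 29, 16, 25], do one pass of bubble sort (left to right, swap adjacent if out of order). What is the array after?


After one pass: [13, 32, 1, 19, 29, 16, 25, 46]


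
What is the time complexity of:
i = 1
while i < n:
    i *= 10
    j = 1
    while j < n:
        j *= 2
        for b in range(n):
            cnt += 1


Per nesting level: O(log n) * O(log n) * O(n) = O(n (log n)^2)
Complexity: O(n (log n)^2)


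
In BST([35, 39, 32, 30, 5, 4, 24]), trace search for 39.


BST root = 35
Search for 39: compare at each node
Path: [35, 39]


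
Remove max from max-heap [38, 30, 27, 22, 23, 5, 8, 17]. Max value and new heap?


Max = 38
Replace root with last, heapify down
Resulting heap: [30, 23, 27, 22, 17, 5, 8]


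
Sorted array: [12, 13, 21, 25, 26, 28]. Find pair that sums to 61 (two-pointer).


Two pointers: lo=0, hi=5
No pair sums to 61


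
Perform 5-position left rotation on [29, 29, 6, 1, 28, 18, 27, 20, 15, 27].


Left rotate by 5: [18, 27, 20, 15, 27, 29, 29, 6, 1, 28]


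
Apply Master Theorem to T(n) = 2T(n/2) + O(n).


a=2, b=2, c=1. log_2(2)=1 = c=1. Case 2: O(n^c log n) = O(n log n)
Complexity: O(n log n)


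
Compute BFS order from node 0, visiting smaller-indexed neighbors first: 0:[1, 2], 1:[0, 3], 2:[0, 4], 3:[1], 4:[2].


BFS queue: start with [0]
Visit order: [0, 1, 2, 3, 4]


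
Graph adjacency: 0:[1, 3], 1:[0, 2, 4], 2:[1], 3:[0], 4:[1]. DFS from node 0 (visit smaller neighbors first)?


DFS stack-based: start with [0]
Visit order: [0, 1, 2, 4, 3]


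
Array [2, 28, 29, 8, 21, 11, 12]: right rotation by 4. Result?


Right rotate by 4: [8, 21, 11, 12, 2, 28, 29]


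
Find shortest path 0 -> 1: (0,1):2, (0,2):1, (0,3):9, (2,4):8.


Dijkstra from 0:
Distances: {0: 0, 1: 2, 2: 1, 3: 9, 4: 9}
Shortest distance to 1 = 2, path = [0, 1]


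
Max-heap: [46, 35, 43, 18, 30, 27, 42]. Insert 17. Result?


Append 17: [46, 35, 43, 18, 30, 27, 42, 17]
Bubble up: no swaps needed
Result: [46, 35, 43, 18, 30, 27, 42, 17]


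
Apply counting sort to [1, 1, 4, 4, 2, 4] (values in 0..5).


Count array: [0, 2, 1, 0, 3, 0]
Reconstruct: [1, 1, 2, 4, 4, 4]


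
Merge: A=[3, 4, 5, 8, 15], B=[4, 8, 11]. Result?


Compare heads, take smaller each step.
Merged: [3, 4, 4, 5, 8, 8, 11, 15]


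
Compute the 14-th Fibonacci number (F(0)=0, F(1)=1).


F(n)=F(n-1)+F(n-2)
...F(12)=144, F(13)=233, F(14)=377


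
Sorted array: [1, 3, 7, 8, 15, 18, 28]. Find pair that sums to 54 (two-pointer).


Two pointers: lo=0, hi=6
No pair sums to 54


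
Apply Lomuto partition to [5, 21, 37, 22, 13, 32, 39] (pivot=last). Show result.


Elements <= 39 go left of pivot.
Result: [5, 21, 37, 22, 13, 32, 39], pivot at index 6


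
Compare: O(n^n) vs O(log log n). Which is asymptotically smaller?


double-logarithmic grows slower than n^n
O(log log n) is asymptotically smaller; O(n^n) grows faster


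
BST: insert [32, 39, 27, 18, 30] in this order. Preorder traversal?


Root = 32; build tree by BST insertion.
Preorder traversal: [32, 27, 18, 30, 39]


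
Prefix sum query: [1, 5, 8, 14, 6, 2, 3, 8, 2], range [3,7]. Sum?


Prefix sums: [0, 1, 6, 14, 28, 34, 36, 39, 47, 49]
Sum[3..7] = prefix[8] - prefix[3] = 47 - 14 = 33


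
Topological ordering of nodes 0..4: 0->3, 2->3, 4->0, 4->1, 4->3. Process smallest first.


Kahn's algorithm, process smallest node first
Order: [2, 4, 0, 1, 3]


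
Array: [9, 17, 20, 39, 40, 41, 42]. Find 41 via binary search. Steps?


Search for 41:
[0,6] mid=3 arr[3]=39
[4,6] mid=5 arr[5]=41
Total: 2 comparisons


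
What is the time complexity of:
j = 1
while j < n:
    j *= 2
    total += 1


Per nesting level: O(log n) = O(log n)
Complexity: O(log n)


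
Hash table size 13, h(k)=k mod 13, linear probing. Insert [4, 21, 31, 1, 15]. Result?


Insertions: 4->slot 4; 21->slot 8; 31->slot 5; 1->slot 1; 15->slot 2
Table: [None, 1, 15, None, 4, 31, None, None, 21, None, None, None, None]


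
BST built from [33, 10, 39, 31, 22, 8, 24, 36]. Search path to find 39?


BST root = 33
Search for 39: compare at each node
Path: [33, 39]


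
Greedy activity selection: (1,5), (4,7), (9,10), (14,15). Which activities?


Greedy: pick earliest-ending, then skip overlaps.
Selected (3 activities): [(1, 5), (9, 10), (14, 15)]


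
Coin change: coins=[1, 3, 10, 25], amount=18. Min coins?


dp[0]=0; dp[i]=1+min(dp[i-c] for c in coins)
...dp[13]=2, dp[14]=3, dp[15]=4, dp[16]=3, dp[17]=4, dp[18]=5
Minimum coins for 18 = 5


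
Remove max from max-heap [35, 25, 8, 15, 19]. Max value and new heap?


Max = 35
Replace root with last, heapify down
Resulting heap: [25, 19, 8, 15]


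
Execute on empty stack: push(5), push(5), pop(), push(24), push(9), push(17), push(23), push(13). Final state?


push(5) -> [5]
push(5) -> [5, 5]
pop() returns 5 -> [5]
push(24) -> [5, 24]
push(9) -> [5, 24, 9]
push(17) -> [5, 24, 9, 17]
push(23) -> [5, 24, 9, 17, 23]
push(13) -> [5, 24, 9, 17, 23, 13]
Final stack (bottom to top): [5, 24, 9, 17, 23, 13]


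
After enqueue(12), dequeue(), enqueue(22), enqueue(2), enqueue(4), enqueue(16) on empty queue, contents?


enqueue(12) -> [12]
dequeue() returns 12 -> []
enqueue(22) -> [22]
enqueue(2) -> [22, 2]
enqueue(4) -> [22, 2, 4]
enqueue(16) -> [22, 2, 4, 16]
Final queue (front to back): [22, 2, 4, 16]


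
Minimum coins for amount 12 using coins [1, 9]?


dp[0]=0; dp[i]=1+min(dp[i-c] for c in coins)
...dp[7]=7, dp[8]=8, dp[9]=1, dp[10]=2, dp[11]=3, dp[12]=4
Minimum coins for 12 = 4


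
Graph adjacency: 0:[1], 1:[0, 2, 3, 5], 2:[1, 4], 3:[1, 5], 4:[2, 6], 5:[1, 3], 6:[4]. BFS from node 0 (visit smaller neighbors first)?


BFS queue: start with [0]
Visit order: [0, 1, 2, 3, 5, 4, 6]


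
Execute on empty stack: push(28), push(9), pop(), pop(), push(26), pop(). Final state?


push(28) -> [28]
push(9) -> [28, 9]
pop() returns 9 -> [28]
pop() returns 28 -> []
push(26) -> [26]
pop() returns 26 -> []
Final stack (bottom to top): []


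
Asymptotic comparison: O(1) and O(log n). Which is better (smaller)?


constant grows slower than logarithmic
O(1) is asymptotically smaller; O(log n) grows faster


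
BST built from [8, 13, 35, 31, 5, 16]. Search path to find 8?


BST root = 8
Search for 8: compare at each node
Path: [8]


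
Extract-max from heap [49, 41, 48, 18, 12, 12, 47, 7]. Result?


Max = 49
Replace root with last, heapify down
Resulting heap: [48, 41, 47, 18, 12, 12, 7]


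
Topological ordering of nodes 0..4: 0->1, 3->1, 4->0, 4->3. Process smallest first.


Kahn's algorithm, process smallest node first
Order: [2, 4, 0, 3, 1]


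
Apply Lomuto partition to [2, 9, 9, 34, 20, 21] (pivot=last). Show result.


Elements <= 21 go left of pivot.
Result: [2, 9, 9, 20, 21, 34], pivot at index 4


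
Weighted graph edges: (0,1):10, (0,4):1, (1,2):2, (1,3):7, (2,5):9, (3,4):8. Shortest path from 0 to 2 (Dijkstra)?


Dijkstra from 0:
Distances: {0: 0, 1: 10, 2: 12, 3: 9, 4: 1, 5: 21}
Shortest distance to 2 = 12, path = [0, 1, 2]


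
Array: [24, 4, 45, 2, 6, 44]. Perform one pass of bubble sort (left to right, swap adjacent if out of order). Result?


After one pass: [4, 24, 2, 6, 44, 45]
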